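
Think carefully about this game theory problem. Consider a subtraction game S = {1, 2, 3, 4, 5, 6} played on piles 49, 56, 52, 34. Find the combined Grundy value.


Subtraction set: {1, 2, 3, 4, 5, 6}
For this subtraction set, G(n) = n mod 7 (period = max + 1 = 7).
Pile 1 (size 49): G(49) = 49 mod 7 = 0
Pile 2 (size 56): G(56) = 56 mod 7 = 0
Pile 3 (size 52): G(52) = 52 mod 7 = 3
Pile 4 (size 34): G(34) = 34 mod 7 = 6
Total Grundy value = XOR of all: 0 XOR 0 XOR 3 XOR 6 = 5

5


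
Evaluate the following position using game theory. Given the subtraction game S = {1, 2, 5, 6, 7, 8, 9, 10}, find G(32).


The subtraction set is S = {1, 2, 5, 6, 7, 8, 9, 10}.
G(k) = mex{ G(k - s) : s in S, s <= k }. We compute iteratively: G(0) = 0.
G(1) = mex({0}) = 1
G(2) = mex({0, 1}) = 2
G(3) = mex({1, 2}) = 0
G(4) = mex({0, 2}) = 1
G(5) = mex({0, 1}) = 2
G(6) = mex({0, 1, 2}) = 3
G(7) = mex({0, 1, 2, 3}) = 4
G(8) = mex({0, 1, 2, 3, 4}) = 5
G(9) = mex({0, 1, 2, 4, 5}) = 3
G(10) = mex({0, 1, 2, 3, 5}) = 4
G(11) = mex({0, 1, 2, 3, 4}) = 5
G(12) = mex({0, 1, 2, 3, 4, 5}) = 6
G(13) = mex({0, 1, 2, 3, 4, 5, 6}) = 7
G(14) = mex({1, 2, 3, 4, 5, 6, 7}) = 0
G(15) = mex({0, 2, 3, 4, 5, 7}) = 1
G(16) = mex({0, 1, 3, 4, 5}) = 2
G(17) = mex({1, 2, 3, 4, 5, 6}) = 0
G(18) = mex({0, 2, 3, 4, 5, 6, 7}) = 1
G(19) = mex({0, 1, 3, 4, 5, 6, 7}) = 2
G(20) = mex({0, 1, 2, 4, 5, 6, 7}) = 3
G(21) = mex({0, 1, 2, 3, 5, 6, 7}) = 4
G(22) = mex({0, 1, 2, 3, 4, 6, 7}) = 5
G(23) = mex({0, 1, 2, 4, 5, 7}) = 3
Observe that G(14)..G(23) = 0, 1, 2, 0, 1, 2, 3, 4, 5, 3 repeats G(0)..G(9) = 0, 1, 2, 0, 1, 2, 3, 4, 5, 3.
For k >= max(S) = 10, G(k) is determined by the previous 10 values G(k-10)..G(k-1); a window of 10 consecutive values has recurred shifted by 14, so by induction G(k + 14) = G(k) for all k >= 0: the sequence is periodic from the start with period 14.
One period: G(0..13) = 0, 1, 2, 0, 1, 2, 3, 4, 5, 3, 4, 5, 6, 7.
32 mod 14 = 4, so G(32) = G(4) = 1.

1


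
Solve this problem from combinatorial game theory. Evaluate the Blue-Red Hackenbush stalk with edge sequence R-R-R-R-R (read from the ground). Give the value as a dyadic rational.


Edges (from ground): R-R-R-R-R
By Berlekamp's sign-expansion rule, a Blue-Red Hackenbush stalk has the value of the surreal number whose sign sequence is the edge sequence with B -> + and R -> -.
Sign sequence: -----
Trace the sign expansion in the surreal number tree, starting from 0:
Edge 1: R (sign -) -> bounds (-inf, 0), value = -1
Edge 2: R (sign -) -> bounds (-inf, -1), value = -2
Edge 3: R (sign -) -> bounds (-inf, -2), value = -3
Edge 4: R (sign -) -> bounds (-inf, -3), value = -4
Edge 5: R (sign -) -> bounds (-inf, -4), value = -5
Game value = -5

-5


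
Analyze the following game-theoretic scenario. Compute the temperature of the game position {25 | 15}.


The game is {25 | 15}, a switch {a | b} with numbers a > b.
Cooling {a | b} by t gives {a - t | b + t}, which stops being hot when a - t = b + t, i.e. at t = (a - b)/2. So the temperature of a switch is (a - b)/2.
Temperature = (Left option - Right option) / 2
= (25 - (15)) / 2
= 10 / 2
= 5

5


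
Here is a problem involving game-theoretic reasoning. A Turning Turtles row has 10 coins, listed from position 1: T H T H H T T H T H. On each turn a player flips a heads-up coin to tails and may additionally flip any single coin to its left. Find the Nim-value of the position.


Coins: T H T H H T T H T H
Key fact: a single head at position k behaves exactly like a Nim heap of size k (turning it to T and optionally flipping a coin at j < k corresponds to moving the heap from k to j, or to 0), and heads combine as a disjunctive sum (two heads at the same place would cancel, matching j XOR j = 0). So the Nim-value is the XOR of the 1-indexed positions of the heads.
Face-up positions (1-indexed): [2, 4, 5, 8, 10]
XOR 0 with 2: 0 XOR 2 = 2
XOR 2 with 4: 2 XOR 4 = 6
XOR 6 with 5: 6 XOR 5 = 3
XOR 3 with 8: 3 XOR 8 = 11
XOR 11 with 10: 11 XOR 10 = 1
Nim-value = 1

1


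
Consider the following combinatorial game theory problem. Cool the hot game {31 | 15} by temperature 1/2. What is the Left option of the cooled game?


Original game: {31 | 15} (a switch {a | b} with a > b).
Cooling by t (for t below the temperature (a - b)/2 = 8) taxes each move by t: {a | b} cooled by t is {a - t | b + t}.
Cooling amount: t = 1/2
Cooled Left option: 31 - 1/2 = 61/2
Cooled Right option: 15 + 1/2 = 31/2
Cooled game: {61/2 | 31/2}
Left option = 61/2

61/2


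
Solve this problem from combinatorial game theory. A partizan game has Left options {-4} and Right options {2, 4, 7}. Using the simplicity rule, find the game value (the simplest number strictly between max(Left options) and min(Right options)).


Left options: {-4}, max = -4
Right options: {2, 4, 7}, min = 2
All options are numbers and max(Left) < min(Right), so by the simplicity theorem the value is the simplest (earliest-born) number strictly between -4 and 2.
Integers -3 through 1 all lie strictly between -4 and 2.
Among integers, the simplest (lowest birthday = smallest |n|; 0 is born on day 0, +-n on day n) is 0.
No non-integer in the interval can be simpler: if x is a non-integer in the interval, then floor(x) or ceil(x) also lies in the interval (the interval contains an integer), and both are proper prefixes of x's sign expansion, i.e. born earlier. So the game value is 0.
Game value = 0

0


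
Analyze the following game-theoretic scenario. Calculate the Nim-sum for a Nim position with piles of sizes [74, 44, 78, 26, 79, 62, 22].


We need the XOR (exclusive or) of all pile sizes.
After XOR-ing pile 1 (size 74): 0 XOR 74 = 74
After XOR-ing pile 2 (size 44): 74 XOR 44 = 102
After XOR-ing pile 3 (size 78): 102 XOR 78 = 40
After XOR-ing pile 4 (size 26): 40 XOR 26 = 50
After XOR-ing pile 5 (size 79): 50 XOR 79 = 125
After XOR-ing pile 6 (size 62): 125 XOR 62 = 67
After XOR-ing pile 7 (size 22): 67 XOR 22 = 85
The Nim-value of this position is 85.

85


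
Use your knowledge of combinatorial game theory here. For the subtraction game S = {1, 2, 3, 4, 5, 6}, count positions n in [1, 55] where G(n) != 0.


Subtraction set S = {1, 2, 3, 4, 5, 6}, so G(n) = n mod 7.
G(n) = 0 when n is a multiple of 7.
Multiples of 7 in [1, 55]: 7
N-positions (nonzero Grundy) = 55 - 7 = 48

48


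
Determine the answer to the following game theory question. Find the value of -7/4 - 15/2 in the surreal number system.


x = -7/4, y = 15/2
Converting to common denominator: 4
x = -7/4, y = 30/4
x - y = -7/4 - 15/2 = -37/4

-37/4


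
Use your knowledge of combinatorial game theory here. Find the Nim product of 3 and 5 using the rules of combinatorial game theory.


Nim multiplication is bilinear over XOR: (u XOR v) * w = (u*w) XOR (v*w).
So we split each operand into its bit components and XOR the pairwise Nim products.
3 = 1 + 2 (as XOR of powers of 2).
5 = 1 + 4 (as XOR of powers of 2).
Using the standard Nim-product table on single bits:
  2*2 = 3,   2*4 = 8,   2*8 = 12,
  4*4 = 6,   4*8 = 11,  8*8 = 13,
and  1*x = x (identity), k*l = l*k (commutative).
Pairwise Nim products:
  1 * 1 = 1
  1 * 4 = 4
  2 * 1 = 2
  2 * 4 = 8
XOR them: 1 XOR 4 XOR 2 XOR 8 = 15.
Result: 3 * 5 = 15 (in Nim).

15


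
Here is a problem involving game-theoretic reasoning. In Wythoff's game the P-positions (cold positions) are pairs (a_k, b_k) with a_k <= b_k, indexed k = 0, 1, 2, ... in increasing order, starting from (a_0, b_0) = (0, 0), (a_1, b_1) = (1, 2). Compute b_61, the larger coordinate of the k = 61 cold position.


By Wythoff's theorem, a_k = floor(k * phi) and b_k = floor(k * phi^2) = a_k + k, where phi = (1 + sqrt(5))/2 is the golden ratio.
phi = (1 + sqrt(5))/2 = 1.618034
phi^2 = phi + 1 = 2.618034
k = 61
k * phi^2 = 61 * 2.618034 = 159.700073
b_61 = floor(k * phi^2) = 159 (check: a_61 + k = 98 + 61 = 159)

159


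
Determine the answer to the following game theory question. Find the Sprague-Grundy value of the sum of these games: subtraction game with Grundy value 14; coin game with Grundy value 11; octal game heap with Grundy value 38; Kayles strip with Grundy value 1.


By the Sprague-Grundy theorem, the Grundy value of a sum of games is the XOR of individual Grundy values.
subtraction game: Grundy value = 14. Running XOR: 0 XOR 14 = 14
coin game: Grundy value = 11. Running XOR: 14 XOR 11 = 5
octal game heap: Grundy value = 38. Running XOR: 5 XOR 38 = 35
Kayles strip: Grundy value = 1. Running XOR: 35 XOR 1 = 34
The combined Grundy value is 34.

34


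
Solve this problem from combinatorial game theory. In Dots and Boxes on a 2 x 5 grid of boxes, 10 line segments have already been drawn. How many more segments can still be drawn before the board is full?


Grid: 2 x 5 boxes, i.e. 3 rows and 6 columns of dots.
Horizontal edges: (rows + 1) * cols = 3 * 5 = 15
Vertical edges: rows * (cols + 1) = 2 * 6 = 12
Total edges: 15 + 12 = 27
Edges drawn: 10
Remaining: 27 - 10 = 17

17


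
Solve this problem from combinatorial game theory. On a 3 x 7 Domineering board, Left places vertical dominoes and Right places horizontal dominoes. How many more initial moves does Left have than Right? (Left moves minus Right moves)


Board is 3 x 7 (rows x cols).
Left (vertical) placements: (rows-1) * cols = 2 * 7 = 14
Right (horizontal) placements: rows * (cols-1) = 3 * 6 = 18
Advantage = Left - Right = 14 - 18 = -4

-4


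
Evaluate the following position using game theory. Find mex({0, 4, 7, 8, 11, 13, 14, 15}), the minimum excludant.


Set = {0, 4, 7, 8, 11, 13, 14, 15}
0 is in the set.
1 is NOT in the set. This is the mex.
mex = 1

1


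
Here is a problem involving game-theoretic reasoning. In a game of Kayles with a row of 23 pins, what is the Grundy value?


Kayles: a move removes 1 or 2 adjacent pins from a contiguous row.
Removing pins from a row of k leaves two independent rows (a, b) with a + b = k - 1 (one pin) or a + b = k - 2 (two pins); an end removal gives a = 0.
By Sprague-Grundy, G(k) = mex{ G(a) XOR G(b) } over all these splits. G(0) = 0.
G(1): splits (0,0):0^0=0 -> mex({0}) = 1
G(2): splits (0,1):0^1=1 (0,0):0^0=0 -> mex({0, 1}) = 2
G(3): splits (0,2):0^2=2 (1,1):1^1=0 (0,1):0^1=1 -> mex({0, 1, 2}) = 3
G(4): splits (0,3):0^3=3 (1,2):1^2=3 (0,2):0^2=2 (1,1):1^1=0 -> mex({0, 2, 3}) = 1
G(5): splits (0,4):0^1=1 (1,3):1^3=2 (2,2):2^2=0 (0,3):0^3=3 (1,2):1^2=3 -> mex({0, 1, 2, 3}) = 4
G(6) = mex({0, 1, 2, 4}) = 3
G(7) = mex({0, 1, 3, 4, 5}) = 2
G(8) = mex({0, 2, 3, 5, 6}) = 1
G(9) = mex({0, 1, 2, 3, 6, 7}) = 4
G(10) = mex({0, 1, 3, 4, 5, 7}) = 2
G(11) = mex({0, 1, 2, 3, 4, 5}) = 6
G(12) = mex({0, 1, 2, 3, 5, 6, 7}) = 4
G(13) = mex({0, 2, 3, 4, 6, 7}) = 1
G(14) = mex({0, 1, 4, 5, 6, 7}) = 2
G(15) = mex({0, 1, 2, 3, 4, 5, 6}) = 7
G(16) = mex({0, 2, 3, 5, 6, 7}) = 1
G(17) = mex({0, 1, 2, 3, 5, 6, 7}) = 4
G(18) = mex({0, 1, 2, 4, 5, 6}) = 3
G(19) = mex({0, 1, 3, 4, 5, 7}) = 2
G(20) = mex({0, 2, 3, 4, 5, 6, 7}) = 1
G(21) = mex({0, 1, 2, 3, 5, 6, 7}) = 4
G(22) = mex({0, 1, 2, 3, 4, 5, 7}) = 6
G(23) = mex({0, 1, 2, 3, 4, 5, 6}) = 7
Therefore G(23) = 7.

7


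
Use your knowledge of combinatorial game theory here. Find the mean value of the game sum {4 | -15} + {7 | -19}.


G1 = {4 | -15}, G2 = {7 | -19}
Each is a switch {a | b} with numbers a > b; its mean value is (a + b)/2, and mean value is additive over game sums: m(G1 + G2) = m(G1) + m(G2).
Mean of G1 = (4 + (-15))/2 = -11/2 = -11/2
Mean of G2 = (7 + (-19))/2 = -12/2 = -6
Mean of G1 + G2 = -11/2 + -6 = -23/2

-23/2


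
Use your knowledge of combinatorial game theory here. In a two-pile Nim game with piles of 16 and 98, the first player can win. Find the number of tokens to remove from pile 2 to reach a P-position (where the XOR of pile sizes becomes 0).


Piles: 16 and 98
Current XOR: 16 XOR 98 = 114 (non-zero, so this is an N-position).
To make the XOR zero, we need to find a move that balances the piles.
For pile 2 (size 98): target = 98 XOR 114 = 16
We reduce pile 2 from 98 to 16.
Tokens removed: 98 - 16 = 82
Verification: 16 XOR 16 = 0

82


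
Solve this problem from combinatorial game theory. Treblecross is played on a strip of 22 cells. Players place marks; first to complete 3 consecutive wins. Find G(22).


Treblecross: place X on empty cells; 3-in-a-row wins.
Playing within two cells of an existing X lets the opponent win at once, so sensible play treats the cells i-2..i+2 around each X as dead. The player left with no safe cell loses, so this is a normal-play take-away game on strips of safe cells.
Placing X at cell i (0-indexed) of a strip of k safe cells leaves independent strips of sizes max(0, i-2) and max(0, k-i-3). Hence G(k) = mex{ G(max(0,i-2)) XOR G(max(0,k-i-3)) : 0 <= i < k }, with G(0) = 0.
G(1): splits (0,0):0^0=0 -> mex({0}) = 1
G(2): splits (0,0):0^0=0 -> mex({0}) = 1
G(3): splits (0,0):0^0=0 -> mex({0}) = 1
G(4): splits (0,1):0^1=1 (0,0):0^0=0 -> mex({0, 1}) = 2
G(5): splits (0,2):0^1=1 (0,1):0^1=1 (0,0):0^0=0 -> mex({0, 1}) = 2
G(6) = mex({1}) = 0
G(7) = mex({0, 1, 2}) = 3
G(8) = mex({0, 1, 2}) = 3
G(9) = mex({0, 2}) = 1
G(10) = mex({0, 2, 3}) = 1
G(11) = mex({0, 3}) = 1
G(12) = mex({1, 3}) = 0
G(13) = mex({0, 1, 2, 3}) = 4
G(14) = mex({0, 1, 2}) = 3
G(15) = mex({0, 1, 2}) = 3
G(16) = mex({0, 1, 2, 4}) = 3
G(17) = mex({0, 1, 3, 4}) = 2
G(18) = mex({0, 1, 3, 4}) = 2
G(19) = mex({0, 1, 3, 5}) = 2
G(20) = mex({0, 1, 2, 3, 5}) = 4
G(21) = mex({0, 1, 2, 3, 5}) = 4
G(22) = mex({1, 2, 6}) = 0
Therefore G(22) = 0.

0


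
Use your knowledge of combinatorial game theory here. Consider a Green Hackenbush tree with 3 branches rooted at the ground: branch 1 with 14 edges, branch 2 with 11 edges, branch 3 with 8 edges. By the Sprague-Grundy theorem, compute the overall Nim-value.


The tree has 3 branches from the ground vertex.
In Green Hackenbush, the Nim-value of a simple path of length k is k.
Branch 1: length 14, Nim-value = 14
Branch 2: length 11, Nim-value = 11
Branch 3: length 8, Nim-value = 8
Total Nim-value = XOR of all branch values:
0 XOR 14 = 14
14 XOR 11 = 5
5 XOR 8 = 13
Nim-value of the tree = 13

13


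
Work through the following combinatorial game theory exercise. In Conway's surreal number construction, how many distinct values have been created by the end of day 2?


Day 0: {|} = 0 is born. Count = 1.
Day n: the number of surreal numbers born by day n is 2^(n+1) - 1.
By day 0: 2^1 - 1 = 1
By day 1: 2^2 - 1 = 3
By day 2: 2^3 - 1 = 7
By day 2: 7 surreal numbers.

7


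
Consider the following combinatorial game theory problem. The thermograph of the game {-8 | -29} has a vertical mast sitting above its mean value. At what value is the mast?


Game = {-8 | -29}, a switch {a | b} with numbers a > b.
Its thermograph has left wall a - t and right wall b + t, which meet at t = (a - b)/2, where both equal (a + b)/2. So the mast (mean value) is at (a + b)/2.
Mean = (-8 + (-29))/2 = -37/2 = -37/2

-37/2


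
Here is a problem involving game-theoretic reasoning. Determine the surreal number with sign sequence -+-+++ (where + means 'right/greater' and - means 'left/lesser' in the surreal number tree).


Sign expansion: -+-+++
Rule: track bounds (lo, hi), initially (-inf, +inf). On '+', the current value becomes lo and we move to the simplest number in (value, hi): value + 1 if hi = +inf, otherwise the midpoint (value + hi)/2. On '-', the current value becomes hi and we move to value - 1 if lo = -inf, otherwise the midpoint (lo + value)/2.
Start at 0.
Step 1: sign = -, move left. Bounds: (-inf, 0). Value = -1
Step 2: sign = +, move right. Bounds: (-1, 0). Value = -1/2
Step 3: sign = -, move left. Bounds: (-1, -1/2). Value = -3/4
Step 4: sign = +, move right. Bounds: (-3/4, -1/2). Value = -5/8
Step 5: sign = +, move right. Bounds: (-5/8, -1/2). Value = -9/16
Step 6: sign = +, move right. Bounds: (-9/16, -1/2). Value = -17/32
The surreal number with sign expansion -+-+++ is -17/32.

-17/32


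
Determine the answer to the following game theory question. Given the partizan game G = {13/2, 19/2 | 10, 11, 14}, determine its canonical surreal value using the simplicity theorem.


Left options: {13/2, 19/2}, max = 19/2
Right options: {10, 11, 14}, min = 10
All options are numbers and max(Left) < min(Right), so by the simplicity theorem the value is the simplest (earliest-born) number strictly between 19/2 and 10.
No integer lies strictly between 19/2 and 10, so the value is the dyadic rational m/2^k in the interval with the smallest k (then m odd); search k = 1, 2, ...:
Denominator 2: no odd multiple of 1/2 lies strictly between 19/2 and 10.
Denominator 4: 39/4 lies strictly between 19/2 and 10 -- found.
The simplest number in the interval is 39/4.
Game value = 39/4

39/4


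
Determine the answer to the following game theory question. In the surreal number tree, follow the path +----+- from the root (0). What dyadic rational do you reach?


Sign expansion: +----+-
Rule: track bounds (lo, hi), initially (-inf, +inf). On '+', the current value becomes lo and we move to the simplest number in (value, hi): value + 1 if hi = +inf, otherwise the midpoint (value + hi)/2. On '-', the current value becomes hi and we move to value - 1 if lo = -inf, otherwise the midpoint (lo + value)/2.
Start at 0.
Step 1: sign = +, move right. Bounds: (0, +inf). Value = 1
Step 2: sign = -, move left. Bounds: (0, 1). Value = 1/2
Step 3: sign = -, move left. Bounds: (0, 1/2). Value = 1/4
Step 4: sign = -, move left. Bounds: (0, 1/4). Value = 1/8
Step 5: sign = -, move left. Bounds: (0, 1/8). Value = 1/16
Step 6: sign = +, move right. Bounds: (1/16, 1/8). Value = 3/32
Step 7: sign = -, move left. Bounds: (1/16, 3/32). Value = 5/64
The surreal number with sign expansion +----+- is 5/64.

5/64


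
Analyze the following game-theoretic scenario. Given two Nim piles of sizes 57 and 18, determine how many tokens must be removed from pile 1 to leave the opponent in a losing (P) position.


Piles: 57 and 18
Current XOR: 57 XOR 18 = 43 (non-zero, so this is an N-position).
To make the XOR zero, we need to find a move that balances the piles.
For pile 1 (size 57): target = 57 XOR 43 = 18
We reduce pile 1 from 57 to 18.
Tokens removed: 57 - 18 = 39
Verification: 18 XOR 18 = 0

39


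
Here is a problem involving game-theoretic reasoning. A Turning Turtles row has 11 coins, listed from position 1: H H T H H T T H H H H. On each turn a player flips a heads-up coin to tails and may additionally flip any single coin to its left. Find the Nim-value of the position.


Coins: H H T H H T T H H H H
Key fact: a single head at position k behaves exactly like a Nim heap of size k (turning it to T and optionally flipping a coin at j < k corresponds to moving the heap from k to j, or to 0), and heads combine as a disjunctive sum (two heads at the same place would cancel, matching j XOR j = 0). So the Nim-value is the XOR of the 1-indexed positions of the heads.
Face-up positions (1-indexed): [1, 2, 4, 5, 8, 9, 10, 11]
XOR 0 with 1: 0 XOR 1 = 1
XOR 1 with 2: 1 XOR 2 = 3
XOR 3 with 4: 3 XOR 4 = 7
XOR 7 with 5: 7 XOR 5 = 2
XOR 2 with 8: 2 XOR 8 = 10
XOR 10 with 9: 10 XOR 9 = 3
XOR 3 with 10: 3 XOR 10 = 9
XOR 9 with 11: 9 XOR 11 = 2
Nim-value = 2

2


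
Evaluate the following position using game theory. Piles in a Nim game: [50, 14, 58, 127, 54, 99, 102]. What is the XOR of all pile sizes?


We need the XOR (exclusive or) of all pile sizes.
After XOR-ing pile 1 (size 50): 0 XOR 50 = 50
After XOR-ing pile 2 (size 14): 50 XOR 14 = 60
After XOR-ing pile 3 (size 58): 60 XOR 58 = 6
After XOR-ing pile 4 (size 127): 6 XOR 127 = 121
After XOR-ing pile 5 (size 54): 121 XOR 54 = 79
After XOR-ing pile 6 (size 99): 79 XOR 99 = 44
After XOR-ing pile 7 (size 102): 44 XOR 102 = 74
The Nim-value of this position is 74.

74


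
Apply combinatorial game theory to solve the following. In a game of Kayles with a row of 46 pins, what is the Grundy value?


Kayles: a move removes 1 or 2 adjacent pins from a contiguous row.
Removing pins from a row of k leaves two independent rows (a, b) with a + b = k - 1 (one pin) or a + b = k - 2 (two pins); an end removal gives a = 0.
By Sprague-Grundy, G(k) = mex{ G(a) XOR G(b) } over all these splits. G(0) = 0.
G(1): splits (0,0):0^0=0 -> mex({0}) = 1
G(2): splits (0,1):0^1=1 (0,0):0^0=0 -> mex({0, 1}) = 2
G(3): splits (0,2):0^2=2 (1,1):1^1=0 (0,1):0^1=1 -> mex({0, 1, 2}) = 3
G(4): splits (0,3):0^3=3 (1,2):1^2=3 (0,2):0^2=2 (1,1):1^1=0 -> mex({0, 2, 3}) = 1
G(5): splits (0,4):0^1=1 (1,3):1^3=2 (2,2):2^2=0 (0,3):0^3=3 (1,2):1^2=3 -> mex({0, 1, 2, 3}) = 4
G(6) = mex({0, 1, 2, 4}) = 3
G(7) = mex({0, 1, 3, 4, 5}) = 2
G(8) = mex({0, 2, 3, 5, 6}) = 1
G(9) = mex({0, 1, 2, 3, 6, 7}) = 4
G(10) = mex({0, 1, 3, 4, 5, 7}) = 2
G(11) = mex({0, 1, 2, 3, 4, 5}) = 6
G(12) = mex({0, 1, 2, 3, 5, 6, 7}) = 4
G(13) = mex({0, 2, 3, 4, 6, 7}) = 1
G(14) = mex({0, 1, 4, 5, 6, 7}) = 2
G(15) = mex({0, 1, 2, 3, 4, 5, 6}) = 7
G(16) = mex({0, 2, 3, 5, 6, 7}) = 1
G(17) = mex({0, 1, 2, 3, 5, 6, 7}) = 4
G(18) = mex({0, 1, 2, 4, 5, 6}) = 3
G(19) = mex({0, 1, 3, 4, 5, 7}) = 2
G(20) = mex({0, 2, 3, 4, 5, 6, 7}) = 1
G(21) = mex({0, 1, 2, 3, 5, 6, 7}) = 4
G(22) = mex({0, 1, 2, 3, 4, 5, 7}) = 6
G(23) = mex({0, 1, 2, 3, 4, 5, 6}) = 7
G(24) = mex({0, 1, 2, 3, 5, 6, 7}) = 4
G(25) = mex({0, 2, 3, 4, 6, 7}) = 1
G(26) = mex({0, 1, 3, 4, 5, 6, 7}) = 2
G(27) = mex({0, 1, 2, 3, 4, 5, 6, 7}) = 8
G(28) = mex({0, 1, 2, 3, 4, 6, 7, 8}) = 5
G(29) = mex({0, 1, 2, 3, 5, 6, 7, 8, 9}) = 4
G(30) = mex({0, 1, 2, 3, 4, 5, 6, 9, 10}) = 7
G(31) = mex({0, 1, 3, 4, 5, 7, 10, 11}) = 2
G(32) = mex({0, 2, 3, 4, 5, 6, 7, 9, 11}) = 1
G(33) = mex({0, 1, 2, 3, 4, 5, 6, 7, 9, 12}) = 8
G(34) = mex({0, 1, 2, 3, 4, 5, 7, 8, 11, 12}) = 6
G(35) = mex({0, 1, 2, 3, 4, 5, 6, 8, 9, 10, 11}) = 7
G(36) = mex({0, 1, 2, 3, 5, 6, 7, 9, 10}) = 4
G(37) = mex({0, 2, 3, 4, 6, 7, 9, 10, 11, 12}) = 1
G(38) = mex({0, 1, 3, 4, 5, 6, 7, 9, 10, 11, 12}) = 2
G(39) = mex({0, 1, 2, 4, 5, 6, 7, 9, 10, 12, 14}) = 3
G(40) = mex({0, 2, 3, 4, 6, 7, 11, 12, 14}) = 1
G(41) = mex({0, 1, 2, 3, 5, 6, 7, 9, 10, 11, 12}) = 4
G(42) = mex({0, 1, 2, 3, 4, 5, 6, 9, 10}) = 7
G(43) = mex({0, 1, 3, 4, 5, 7, 9, 10, 12, 15}) = 2
G(44) = mex({0, 2, 3, 4, 5, 6, 7, 9, 10, 12, 15}) = 1
G(45) = mex({0, 1, 2, 3, 4, 5, 6, 7, 9, 10, 12, 14}) = 8
G(46) = mex({0, 1, 3, 4, 5, 7, 8, 11, 12, 14}) = 2
Therefore G(46) = 2.

2


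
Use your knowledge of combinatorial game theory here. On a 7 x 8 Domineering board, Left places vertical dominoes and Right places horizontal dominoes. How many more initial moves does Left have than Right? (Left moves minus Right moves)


Board is 7 x 8 (rows x cols).
Left (vertical) placements: (rows-1) * cols = 6 * 8 = 48
Right (horizontal) placements: rows * (cols-1) = 7 * 7 = 49
Advantage = Left - Right = 48 - 49 = -1

-1


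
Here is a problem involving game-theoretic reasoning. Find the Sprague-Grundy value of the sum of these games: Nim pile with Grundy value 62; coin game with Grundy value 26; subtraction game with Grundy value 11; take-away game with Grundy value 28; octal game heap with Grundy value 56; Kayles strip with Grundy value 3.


By the Sprague-Grundy theorem, the Grundy value of a sum of games is the XOR of individual Grundy values.
Nim pile: Grundy value = 62. Running XOR: 0 XOR 62 = 62
coin game: Grundy value = 26. Running XOR: 62 XOR 26 = 36
subtraction game: Grundy value = 11. Running XOR: 36 XOR 11 = 47
take-away game: Grundy value = 28. Running XOR: 47 XOR 28 = 51
octal game heap: Grundy value = 56. Running XOR: 51 XOR 56 = 11
Kayles strip: Grundy value = 3. Running XOR: 11 XOR 3 = 8
The combined Grundy value is 8.

8


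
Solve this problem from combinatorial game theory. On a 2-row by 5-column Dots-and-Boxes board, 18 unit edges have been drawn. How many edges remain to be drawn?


Grid: 2 x 5 boxes, i.e. 3 rows and 6 columns of dots.
Horizontal edges: (rows + 1) * cols = 3 * 5 = 15
Vertical edges: rows * (cols + 1) = 2 * 6 = 12
Total edges: 15 + 12 = 27
Edges drawn: 18
Remaining: 27 - 18 = 9

9


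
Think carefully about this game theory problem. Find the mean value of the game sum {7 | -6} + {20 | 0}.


G1 = {7 | -6}, G2 = {20 | 0}
Each is a switch {a | b} with numbers a > b; its mean value is (a + b)/2, and mean value is additive over game sums: m(G1 + G2) = m(G1) + m(G2).
Mean of G1 = (7 + (-6))/2 = 1/2 = 1/2
Mean of G2 = (20 + (0))/2 = 20/2 = 10
Mean of G1 + G2 = 1/2 + 10 = 21/2

21/2


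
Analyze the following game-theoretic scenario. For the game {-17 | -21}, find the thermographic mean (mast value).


Game = {-17 | -21}, a switch {a | b} with numbers a > b.
Its thermograph has left wall a - t and right wall b + t, which meet at t = (a - b)/2, where both equal (a + b)/2. So the mast (mean value) is at (a + b)/2.
Mean = (-17 + (-21))/2 = -38/2 = -19

-19


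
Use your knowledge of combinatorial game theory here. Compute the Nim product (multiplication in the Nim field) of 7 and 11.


Nim multiplication is bilinear over XOR: (u XOR v) * w = (u*w) XOR (v*w).
So we split each operand into its bit components and XOR the pairwise Nim products.
7 = 1 + 2 + 4 (as XOR of powers of 2).
11 = 1 + 2 + 8 (as XOR of powers of 2).
Using the standard Nim-product table on single bits:
  2*2 = 3,   2*4 = 8,   2*8 = 12,
  4*4 = 6,   4*8 = 11,  8*8 = 13,
and  1*x = x (identity), k*l = l*k (commutative).
Pairwise Nim products:
  1 * 1 = 1
  1 * 2 = 2
  1 * 8 = 8
  2 * 1 = 2
  2 * 2 = 3
  2 * 8 = 12
  4 * 1 = 4
  4 * 2 = 8
  4 * 8 = 11
XOR them: 1 XOR 2 XOR 8 XOR 2 XOR 3 XOR 12 XOR 4 XOR 8 XOR 11 = 1.
Result: 7 * 11 = 1 (in Nim).

1


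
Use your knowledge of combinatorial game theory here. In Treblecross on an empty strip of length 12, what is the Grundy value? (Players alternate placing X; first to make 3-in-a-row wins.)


Treblecross: place X on empty cells; 3-in-a-row wins.
Playing within two cells of an existing X lets the opponent win at once, so sensible play treats the cells i-2..i+2 around each X as dead. The player left with no safe cell loses, so this is a normal-play take-away game on strips of safe cells.
Placing X at cell i (0-indexed) of a strip of k safe cells leaves independent strips of sizes max(0, i-2) and max(0, k-i-3). Hence G(k) = mex{ G(max(0,i-2)) XOR G(max(0,k-i-3)) : 0 <= i < k }, with G(0) = 0.
G(1): splits (0,0):0^0=0 -> mex({0}) = 1
G(2): splits (0,0):0^0=0 -> mex({0}) = 1
G(3): splits (0,0):0^0=0 -> mex({0}) = 1
G(4): splits (0,1):0^1=1 (0,0):0^0=0 -> mex({0, 1}) = 2
G(5): splits (0,2):0^1=1 (0,1):0^1=1 (0,0):0^0=0 -> mex({0, 1}) = 2
G(6) = mex({1}) = 0
G(7) = mex({0, 1, 2}) = 3
G(8) = mex({0, 1, 2}) = 3
G(9) = mex({0, 2}) = 1
G(10) = mex({0, 2, 3}) = 1
G(11) = mex({0, 3}) = 1
G(12) = mex({1, 3}) = 0
Therefore G(12) = 0.

0


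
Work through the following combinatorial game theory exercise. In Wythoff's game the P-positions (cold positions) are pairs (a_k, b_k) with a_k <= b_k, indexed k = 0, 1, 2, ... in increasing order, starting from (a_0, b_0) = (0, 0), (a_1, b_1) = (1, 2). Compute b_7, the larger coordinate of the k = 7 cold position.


By Wythoff's theorem, a_k = floor(k * phi) and b_k = floor(k * phi^2) = a_k + k, where phi = (1 + sqrt(5))/2 is the golden ratio.
phi = (1 + sqrt(5))/2 = 1.618034
phi^2 = phi + 1 = 2.618034
k = 7
k * phi^2 = 7 * 2.618034 = 18.326238
b_7 = floor(k * phi^2) = 18 (check: a_7 + k = 11 + 7 = 18)

18


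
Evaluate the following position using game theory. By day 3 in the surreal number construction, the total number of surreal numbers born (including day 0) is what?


Day 0: {|} = 0 is born. Count = 1.
Day n: the number of surreal numbers born by day n is 2^(n+1) - 1.
By day 0: 2^1 - 1 = 1
By day 1: 2^2 - 1 = 3
By day 2: 2^3 - 1 = 7
By day 3: 2^4 - 1 = 15
By day 3: 15 surreal numbers.

15


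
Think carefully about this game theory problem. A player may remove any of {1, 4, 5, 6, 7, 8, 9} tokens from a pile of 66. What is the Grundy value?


The subtraction set is S = {1, 4, 5, 6, 7, 8, 9}.
G(k) = mex{ G(k - s) : s in S, s <= k }. We compute iteratively: G(0) = 0.
G(1) = mex({0}) = 1
G(2) = mex({1}) = 0
G(3) = mex({0}) = 1
G(4) = mex({0, 1}) = 2
G(5) = mex({0, 1, 2}) = 3
G(6) = mex({0, 1, 3}) = 2
G(7) = mex({0, 1, 2}) = 3
G(8) = mex({0, 1, 2, 3}) = 4
G(9) = mex({0, 1, 2, 3, 4}) = 5
G(10) = mex({0, 1, 2, 3, 5}) = 4
G(11) = mex({0, 1, 2, 3, 4}) = 5
G(12) = mex({1, 2, 3, 4, 5}) = 0
G(13) = mex({0, 2, 3, 4, 5}) = 1
G(14) = mex({1, 2, 3, 4, 5}) = 0
G(15) = mex({0, 2, 3, 4, 5}) = 1
G(16) = mex({0, 1, 3, 4, 5}) = 2
G(17) = mex({0, 1, 2, 4, 5}) = 3
G(18) = mex({0, 1, 3, 4, 5}) = 2
G(19) = mex({0, 1, 2, 4, 5}) = 3
G(20) = mex({0, 1, 2, 3, 5}) = 4
Observe that G(12)..G(20) = 0, 1, 0, 1, 2, 3, 2, 3, 4 repeats G(0)..G(8) = 0, 1, 0, 1, 2, 3, 2, 3, 4.
For k >= max(S) = 9, G(k) is determined by the previous 9 values G(k-9)..G(k-1); a window of 9 consecutive values has recurred shifted by 12, so by induction G(k + 12) = G(k) for all k >= 0: the sequence is periodic from the start with period 12.
One period: G(0..11) = 0, 1, 0, 1, 2, 3, 2, 3, 4, 5, 4, 5.
66 mod 12 = 6, so G(66) = G(6) = 2.

2


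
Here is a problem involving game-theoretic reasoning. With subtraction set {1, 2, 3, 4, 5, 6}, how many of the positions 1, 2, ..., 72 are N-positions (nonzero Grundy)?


Subtraction set S = {1, 2, 3, 4, 5, 6}, so G(n) = n mod 7.
G(n) = 0 when n is a multiple of 7.
Multiples of 7 in [1, 72]: 10
N-positions (nonzero Grundy) = 72 - 10 = 62

62


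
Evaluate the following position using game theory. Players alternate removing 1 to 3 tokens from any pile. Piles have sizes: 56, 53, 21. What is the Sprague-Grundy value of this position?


Subtraction set: {1, 2, 3}
For this subtraction set, G(n) = n mod 4 (period = max + 1 = 4).
Pile 1 (size 56): G(56) = 56 mod 4 = 0
Pile 2 (size 53): G(53) = 53 mod 4 = 1
Pile 3 (size 21): G(21) = 21 mod 4 = 1
Total Grundy value = XOR of all: 0 XOR 1 XOR 1 = 0

0


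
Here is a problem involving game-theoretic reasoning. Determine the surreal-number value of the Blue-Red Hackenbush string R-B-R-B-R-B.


Edges (from ground): R-B-R-B-R-B
By Berlekamp's sign-expansion rule, a Blue-Red Hackenbush stalk has the value of the surreal number whose sign sequence is the edge sequence with B -> + and R -> -.
Sign sequence: -+-+-+
Trace the sign expansion in the surreal number tree, starting from 0:
Edge 1: R (sign -) -> bounds (-inf, 0), value = -1
Edge 2: B (sign +) -> bounds (-1, 0), value = -1/2
Edge 3: R (sign -) -> bounds (-1, -1/2), value = -3/4
Edge 4: B (sign +) -> bounds (-3/4, -1/2), value = -5/8
Edge 5: R (sign -) -> bounds (-3/4, -5/8), value = -11/16
Edge 6: B (sign +) -> bounds (-11/16, -5/8), value = -21/32
Game value = -21/32

-21/32


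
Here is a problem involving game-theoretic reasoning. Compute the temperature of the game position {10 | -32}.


The game is {10 | -32}, a switch {a | b} with numbers a > b.
Cooling {a | b} by t gives {a - t | b + t}, which stops being hot when a - t = b + t, i.e. at t = (a - b)/2. So the temperature of a switch is (a - b)/2.
Temperature = (Left option - Right option) / 2
= (10 - (-32)) / 2
= 42 / 2
= 21

21


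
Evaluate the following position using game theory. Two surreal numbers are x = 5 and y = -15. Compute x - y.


x = 5, y = -15
x - y = 5 - -15 = 20

20


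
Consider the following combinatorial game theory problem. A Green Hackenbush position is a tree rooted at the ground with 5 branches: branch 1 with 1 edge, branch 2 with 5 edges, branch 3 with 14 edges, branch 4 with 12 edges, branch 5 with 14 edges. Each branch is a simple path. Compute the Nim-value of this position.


The tree has 5 branches from the ground vertex.
In Green Hackenbush, the Nim-value of a simple path of length k is k.
Branch 1: length 1, Nim-value = 1
Branch 2: length 5, Nim-value = 5
Branch 3: length 14, Nim-value = 14
Branch 4: length 12, Nim-value = 12
Branch 5: length 14, Nim-value = 14
Total Nim-value = XOR of all branch values:
0 XOR 1 = 1
1 XOR 5 = 4
4 XOR 14 = 10
10 XOR 12 = 6
6 XOR 14 = 8
Nim-value of the tree = 8

8


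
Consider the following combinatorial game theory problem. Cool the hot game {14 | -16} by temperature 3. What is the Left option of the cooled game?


Original game: {14 | -16} (a switch {a | b} with a > b).
Cooling by t (for t below the temperature (a - b)/2 = 15) taxes each move by t: {a | b} cooled by t is {a - t | b + t}.
Cooling amount: t = 3
Cooled Left option: 14 - 3 = 11
Cooled Right option: -16 + 3 = -13
Cooled game: {11 | -13}
Left option = 11

11


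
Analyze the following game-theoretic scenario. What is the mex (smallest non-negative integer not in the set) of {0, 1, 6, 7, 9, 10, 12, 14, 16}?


Set = {0, 1, 6, 7, 9, 10, 12, 14, 16}
0 is in the set.
1 is in the set.
2 is NOT in the set. This is the mex.
mex = 2

2


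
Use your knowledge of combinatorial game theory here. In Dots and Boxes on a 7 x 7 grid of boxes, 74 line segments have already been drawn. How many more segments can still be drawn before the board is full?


Grid: 7 x 7 boxes, i.e. 8 rows and 8 columns of dots.
Horizontal edges: (rows + 1) * cols = 8 * 7 = 56
Vertical edges: rows * (cols + 1) = 7 * 8 = 56
Total edges: 56 + 56 = 112
Edges drawn: 74
Remaining: 112 - 74 = 38

38


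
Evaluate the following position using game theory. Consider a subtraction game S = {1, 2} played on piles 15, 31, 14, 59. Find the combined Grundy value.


Subtraction set: {1, 2}
For this subtraction set, G(n) = n mod 3 (period = max + 1 = 3).
Pile 1 (size 15): G(15) = 15 mod 3 = 0
Pile 2 (size 31): G(31) = 31 mod 3 = 1
Pile 3 (size 14): G(14) = 14 mod 3 = 2
Pile 4 (size 59): G(59) = 59 mod 3 = 2
Total Grundy value = XOR of all: 0 XOR 1 XOR 2 XOR 2 = 1

1


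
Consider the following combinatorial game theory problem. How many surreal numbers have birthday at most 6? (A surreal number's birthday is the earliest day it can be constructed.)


Day 0: {|} = 0 is born. Count = 1.
Day n: the number of surreal numbers born by day n is 2^(n+1) - 1.
By day 0: 2^1 - 1 = 1
By day 1: 2^2 - 1 = 3
By day 2: 2^3 - 1 = 7
By day 3: 2^4 - 1 = 15
By day 4: 2^5 - 1 = 31
By day 5: 2^6 - 1 = 63
By day 6: 2^7 - 1 = 127
By day 6: 127 surreal numbers.

127


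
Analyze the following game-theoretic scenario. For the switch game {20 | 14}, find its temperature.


The game is {20 | 14}, a switch {a | b} with numbers a > b.
Cooling {a | b} by t gives {a - t | b + t}, which stops being hot when a - t = b + t, i.e. at t = (a - b)/2. So the temperature of a switch is (a - b)/2.
Temperature = (Left option - Right option) / 2
= (20 - (14)) / 2
= 6 / 2
= 3

3


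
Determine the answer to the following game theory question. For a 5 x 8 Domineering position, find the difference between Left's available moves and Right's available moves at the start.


Board is 5 x 8 (rows x cols).
Left (vertical) placements: (rows-1) * cols = 4 * 8 = 32
Right (horizontal) placements: rows * (cols-1) = 5 * 7 = 35
Advantage = Left - Right = 32 - 35 = -3

-3


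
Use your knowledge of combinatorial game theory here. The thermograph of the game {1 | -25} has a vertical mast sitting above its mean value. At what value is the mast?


Game = {1 | -25}, a switch {a | b} with numbers a > b.
Its thermograph has left wall a - t and right wall b + t, which meet at t = (a - b)/2, where both equal (a + b)/2. So the mast (mean value) is at (a + b)/2.
Mean = (1 + (-25))/2 = -24/2 = -12

-12


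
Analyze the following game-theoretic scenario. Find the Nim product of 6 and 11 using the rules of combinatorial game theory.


Nim multiplication is bilinear over XOR: (u XOR v) * w = (u*w) XOR (v*w).
So we split each operand into its bit components and XOR the pairwise Nim products.
6 = 2 + 4 (as XOR of powers of 2).
11 = 1 + 2 + 8 (as XOR of powers of 2).
Using the standard Nim-product table on single bits:
  2*2 = 3,   2*4 = 8,   2*8 = 12,
  4*4 = 6,   4*8 = 11,  8*8 = 13,
and  1*x = x (identity), k*l = l*k (commutative).
Pairwise Nim products:
  2 * 1 = 2
  2 * 2 = 3
  2 * 8 = 12
  4 * 1 = 4
  4 * 2 = 8
  4 * 8 = 11
XOR them: 2 XOR 3 XOR 12 XOR 4 XOR 8 XOR 11 = 10.
Result: 6 * 11 = 10 (in Nim).

10


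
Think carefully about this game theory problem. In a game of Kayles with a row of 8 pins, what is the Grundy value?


Kayles: a move removes 1 or 2 adjacent pins from a contiguous row.
Removing pins from a row of k leaves two independent rows (a, b) with a + b = k - 1 (one pin) or a + b = k - 2 (two pins); an end removal gives a = 0.
By Sprague-Grundy, G(k) = mex{ G(a) XOR G(b) } over all these splits. G(0) = 0.
G(1): splits (0,0):0^0=0 -> mex({0}) = 1
G(2): splits (0,1):0^1=1 (0,0):0^0=0 -> mex({0, 1}) = 2
G(3): splits (0,2):0^2=2 (1,1):1^1=0 (0,1):0^1=1 -> mex({0, 1, 2}) = 3
G(4): splits (0,3):0^3=3 (1,2):1^2=3 (0,2):0^2=2 (1,1):1^1=0 -> mex({0, 2, 3}) = 1
G(5): splits (0,4):0^1=1 (1,3):1^3=2 (2,2):2^2=0 (0,3):0^3=3 (1,2):1^2=3 -> mex({0, 1, 2, 3}) = 4
G(6) = mex({0, 1, 2, 4}) = 3
G(7) = mex({0, 1, 3, 4, 5}) = 2
G(8) = mex({0, 2, 3, 5, 6}) = 1
Therefore G(8) = 1.

1


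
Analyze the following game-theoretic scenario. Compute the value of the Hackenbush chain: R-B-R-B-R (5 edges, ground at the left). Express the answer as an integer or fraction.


Edges (from ground): R-B-R-B-R
By Berlekamp's sign-expansion rule, a Blue-Red Hackenbush stalk has the value of the surreal number whose sign sequence is the edge sequence with B -> + and R -> -.
Sign sequence: -+-+-
Trace the sign expansion in the surreal number tree, starting from 0:
Edge 1: R (sign -) -> bounds (-inf, 0), value = -1
Edge 2: B (sign +) -> bounds (-1, 0), value = -1/2
Edge 3: R (sign -) -> bounds (-1, -1/2), value = -3/4
Edge 4: B (sign +) -> bounds (-3/4, -1/2), value = -5/8
Edge 5: R (sign -) -> bounds (-3/4, -5/8), value = -11/16
Game value = -11/16

-11/16


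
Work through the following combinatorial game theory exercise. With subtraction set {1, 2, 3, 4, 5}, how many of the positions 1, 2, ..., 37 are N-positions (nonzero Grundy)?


Subtraction set S = {1, 2, 3, 4, 5}, so G(n) = n mod 6.
G(n) = 0 when n is a multiple of 6.
Multiples of 6 in [1, 37]: 6
N-positions (nonzero Grundy) = 37 - 6 = 31

31


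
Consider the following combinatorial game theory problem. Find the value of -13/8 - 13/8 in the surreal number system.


x = -13/8, y = 13/8
Converting to common denominator: 8
x = -13/8, y = 13/8
x - y = -13/8 - 13/8 = -13/4

-13/4


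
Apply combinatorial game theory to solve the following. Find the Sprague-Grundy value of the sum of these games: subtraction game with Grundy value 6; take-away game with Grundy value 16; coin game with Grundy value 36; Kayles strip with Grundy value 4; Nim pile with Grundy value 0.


By the Sprague-Grundy theorem, the Grundy value of a sum of games is the XOR of individual Grundy values.
subtraction game: Grundy value = 6. Running XOR: 0 XOR 6 = 6
take-away game: Grundy value = 16. Running XOR: 6 XOR 16 = 22
coin game: Grundy value = 36. Running XOR: 22 XOR 36 = 50
Kayles strip: Grundy value = 4. Running XOR: 50 XOR 4 = 54
Nim pile: Grundy value = 0. Running XOR: 54 XOR 0 = 54
The combined Grundy value is 54.

54


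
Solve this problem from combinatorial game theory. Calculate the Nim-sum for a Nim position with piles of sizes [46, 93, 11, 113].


We need the XOR (exclusive or) of all pile sizes.
After XOR-ing pile 1 (size 46): 0 XOR 46 = 46
After XOR-ing pile 2 (size 93): 46 XOR 93 = 115
After XOR-ing pile 3 (size 11): 115 XOR 11 = 120
After XOR-ing pile 4 (size 113): 120 XOR 113 = 9
The Nim-value of this position is 9.

9


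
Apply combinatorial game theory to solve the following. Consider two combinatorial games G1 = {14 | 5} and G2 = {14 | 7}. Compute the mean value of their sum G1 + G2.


G1 = {14 | 5}, G2 = {14 | 7}
Each is a switch {a | b} with numbers a > b; its mean value is (a + b)/2, and mean value is additive over game sums: m(G1 + G2) = m(G1) + m(G2).
Mean of G1 = (14 + (5))/2 = 19/2 = 19/2
Mean of G2 = (14 + (7))/2 = 21/2 = 21/2
Mean of G1 + G2 = 19/2 + 21/2 = 20

20


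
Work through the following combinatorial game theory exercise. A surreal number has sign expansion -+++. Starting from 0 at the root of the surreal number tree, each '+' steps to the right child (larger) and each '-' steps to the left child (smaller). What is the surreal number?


Sign expansion: -+++
Rule: track bounds (lo, hi), initially (-inf, +inf). On '+', the current value becomes lo and we move to the simplest number in (value, hi): value + 1 if hi = +inf, otherwise the midpoint (value + hi)/2. On '-', the current value becomes hi and we move to value - 1 if lo = -inf, otherwise the midpoint (lo + value)/2.
Start at 0.
Step 1: sign = -, move left. Bounds: (-inf, 0). Value = -1
Step 2: sign = +, move right. Bounds: (-1, 0). Value = -1/2
Step 3: sign = +, move right. Bounds: (-1/2, 0). Value = -1/4
Step 4: sign = +, move right. Bounds: (-1/4, 0). Value = -1/8
The surreal number with sign expansion -+++ is -1/8.

-1/8
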